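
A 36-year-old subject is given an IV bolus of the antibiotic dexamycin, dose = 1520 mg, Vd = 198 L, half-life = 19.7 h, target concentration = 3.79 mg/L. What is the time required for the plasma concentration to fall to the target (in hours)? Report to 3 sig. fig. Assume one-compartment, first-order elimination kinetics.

C₀ = Dose / Vd = 1520 / 198 = 7.677 mg/L
k = ln2 / t½ = 0.693147 / 19.7 = 0.03519 h⁻¹
t = ln(C₀ / C) / k = ln(7.677 / 3.79) / 0.03519
  = ln(2.026) / 0.03519 = 0.7061 / 0.03519 = 20.07 h

20.1 h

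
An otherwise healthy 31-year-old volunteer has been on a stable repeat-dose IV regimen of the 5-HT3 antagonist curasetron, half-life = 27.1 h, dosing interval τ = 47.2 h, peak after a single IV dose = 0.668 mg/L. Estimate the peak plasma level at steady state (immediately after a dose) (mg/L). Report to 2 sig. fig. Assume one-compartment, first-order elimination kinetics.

0.95 mg/L

k = ln2 / t½ = 0.693147 / 27.1 = 0.02558 h⁻¹
e^(−kτ) = e^(−0.02558 × 47.2) = 0.2990
Accumulation ratio R = 1 / (1 − e^(−kτ)) = 1 / (1 − 0.2990) = 1.427
Steady-state peak = C₀ × R = 0.668 × 1.427 = 0.9532 mg/L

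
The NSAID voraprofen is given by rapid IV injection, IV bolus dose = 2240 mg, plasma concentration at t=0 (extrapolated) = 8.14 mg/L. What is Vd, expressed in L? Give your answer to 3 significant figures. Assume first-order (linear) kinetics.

275 L

Vd = Dose / C₀ = 2240 / 8.14 = 275.2 L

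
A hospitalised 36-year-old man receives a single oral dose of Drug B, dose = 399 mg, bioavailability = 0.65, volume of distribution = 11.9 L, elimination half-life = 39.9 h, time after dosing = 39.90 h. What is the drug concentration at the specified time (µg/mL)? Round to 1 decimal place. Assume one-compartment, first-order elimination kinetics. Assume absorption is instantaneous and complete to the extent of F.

Amount reaching circulation = F × Dose = 0.65 × 399.0 = 259.4 mg
C₀ = F·Dose / Vd = 259.4 / 11.9 = 21.80 mg/L
k = ln2 / t½ = 0.693147 / 39.9 = 0.01737 h⁻¹
t / t½ = 39.90 / 39.9 = 1 half-lives
C = C₀ × (1/2)^1 = 21.80 × 0.5000 = 10.90 mg/L
(10.90 mg/L = 10.90 µg/mL)

10.9 µg/mL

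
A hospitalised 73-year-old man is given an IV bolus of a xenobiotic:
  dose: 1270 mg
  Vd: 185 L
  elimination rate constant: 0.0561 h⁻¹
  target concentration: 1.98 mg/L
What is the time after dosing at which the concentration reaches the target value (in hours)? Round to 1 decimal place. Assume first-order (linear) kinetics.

22.2 h

C₀ = Dose / Vd = 1270 / 185 = 6.865 mg/L
t = ln(C₀ / C) / k = ln(6.865 / 1.98) / 0.05610
  = ln(3.467) / 0.05610 = 1.243 / 0.05610 = 22.16 h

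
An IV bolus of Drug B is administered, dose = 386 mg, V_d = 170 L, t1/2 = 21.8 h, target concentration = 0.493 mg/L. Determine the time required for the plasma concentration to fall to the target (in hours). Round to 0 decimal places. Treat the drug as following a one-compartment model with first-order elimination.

48 h

C₀ = Dose / Vd = 386.0 / 170 = 2.271 mg/L
k = ln2 / t½ = 0.693147 / 21.8 = 0.03180 h⁻¹
t = ln(C₀ / C) / k = ln(2.271 / 0.493) / 0.03180
  = ln(4.606) / 0.03180 = 1.527 / 0.03180 = 48.02 h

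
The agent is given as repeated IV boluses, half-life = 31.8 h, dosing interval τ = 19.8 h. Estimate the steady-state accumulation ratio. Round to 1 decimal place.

k = ln2 / t½ = 0.693147 / 31.8 = 0.02180 h⁻¹
e^(−kτ) = e^(−0.02180 × 19.8) = 0.6494
Accumulation ratio R = 1 / (1 − e^(−kτ)) = 1 / (1 − 0.6494) = 2.852

2.9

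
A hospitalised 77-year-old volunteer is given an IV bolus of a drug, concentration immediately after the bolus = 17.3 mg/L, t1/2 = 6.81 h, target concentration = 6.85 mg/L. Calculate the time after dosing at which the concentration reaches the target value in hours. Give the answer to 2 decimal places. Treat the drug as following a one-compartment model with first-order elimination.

9.10 h

k = ln2 / t½ = 0.693147 / 6.81 = 0.1018 h⁻¹
t = ln(C₀ / C) / k = ln(17.30 / 6.85) / 0.1018
  = ln(2.526) / 0.1018 = 0.9266 / 0.1018 = 9.102 h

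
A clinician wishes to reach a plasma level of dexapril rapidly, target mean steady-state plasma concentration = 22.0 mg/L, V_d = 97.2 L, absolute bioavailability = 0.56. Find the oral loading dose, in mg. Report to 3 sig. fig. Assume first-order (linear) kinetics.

LD = Css × Vd / F = 22.0 × 97.2 / 0.56 = 3819 mg

3820 mg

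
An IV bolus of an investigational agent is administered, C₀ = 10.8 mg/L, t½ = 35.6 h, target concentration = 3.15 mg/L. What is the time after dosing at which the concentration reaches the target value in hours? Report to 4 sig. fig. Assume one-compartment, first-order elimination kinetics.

k = ln2 / t½ = 0.693147 / 35.6 = 0.01947 h⁻¹
t = ln(C₀ / C) / k = ln(10.80 / 3.15) / 0.01947
  = ln(3.429) / 0.01947 = 1.232 / 0.01947 = 63.28 h

63.28 h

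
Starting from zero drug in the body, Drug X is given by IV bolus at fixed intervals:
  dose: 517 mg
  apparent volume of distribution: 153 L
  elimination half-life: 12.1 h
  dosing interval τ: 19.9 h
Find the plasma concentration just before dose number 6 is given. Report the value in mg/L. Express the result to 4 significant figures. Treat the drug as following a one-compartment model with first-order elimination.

1.584 mg/L

C₀ per dose = Dose / Vd = 517 / 153 = 3.379 mg/L
k = ln2 / t½ = 0.693147 / 12.1 = 0.05728 h⁻¹
Fraction remaining after one interval: r = e^(−kτ) = e^(−0.05728 × 19.9) = 0.3199
Before dose 6, 5 doses have been given (aged 1τ, 2τ, 3τ, 4τ, 5τ).
C_trough = C₀ × (r + r² + … + r^5) = C₀ × r(1−r^5)/(1−r)
        = 3.379 × 0.3199 × (1 − 0.003350) / (1 − 0.3199) = 1.584 mg/L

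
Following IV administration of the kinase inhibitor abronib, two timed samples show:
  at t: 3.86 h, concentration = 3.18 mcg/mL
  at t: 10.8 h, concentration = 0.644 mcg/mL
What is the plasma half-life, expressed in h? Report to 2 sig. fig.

3.0 h

k = ln(C₁/C₂) / (t₂ − t₁) = ln(3.18/0.644) / (10.8 − 3.86)
  = 1.597 / 6.940 = 0.2301 h⁻¹
t½ = ln2 / k = 0.693147 / 0.2301 = 3.012 h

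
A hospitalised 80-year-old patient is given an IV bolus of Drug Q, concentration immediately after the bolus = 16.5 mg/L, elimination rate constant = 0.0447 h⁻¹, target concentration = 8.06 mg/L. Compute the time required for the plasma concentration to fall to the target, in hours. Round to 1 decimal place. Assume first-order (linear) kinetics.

16.0 h

t = ln(C₀ / C) / k = ln(16.50 / 8.06) / 0.04470
  = ln(2.047) / 0.04470 = 0.7164 / 0.04470 = 16.03 h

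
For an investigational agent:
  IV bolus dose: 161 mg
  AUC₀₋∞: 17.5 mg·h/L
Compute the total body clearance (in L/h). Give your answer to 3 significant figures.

CL = Dose / AUC = 161 / 17.5 = 9.200 L/h

9.20 L/h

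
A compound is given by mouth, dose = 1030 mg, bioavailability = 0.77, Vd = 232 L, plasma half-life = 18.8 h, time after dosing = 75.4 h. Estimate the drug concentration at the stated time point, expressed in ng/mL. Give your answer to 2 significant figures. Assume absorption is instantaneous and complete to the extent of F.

210 ng/mL

Amount reaching circulation = F × Dose = 0.77 × 1030 = 793.1 mg
C₀ = F·Dose / Vd = 793.1 / 232 = 3.419 mg/L
k = ln2 / t½ = 0.693147 / 18.8 = 0.03687 h⁻¹
C = C₀ · e^(−k·t) = 3.419 × e^(−0.03687 × 75.4)
  = 3.419 × 0.06204 = 0.2121 mg/L
Convert: 0.2121 mg/L × 1000 = 212.1 ng/mL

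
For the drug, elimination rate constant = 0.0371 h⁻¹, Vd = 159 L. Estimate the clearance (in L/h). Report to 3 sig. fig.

CL = k × Vd = 0.0371 × 159 = 5.899 L/h

5.90 L/h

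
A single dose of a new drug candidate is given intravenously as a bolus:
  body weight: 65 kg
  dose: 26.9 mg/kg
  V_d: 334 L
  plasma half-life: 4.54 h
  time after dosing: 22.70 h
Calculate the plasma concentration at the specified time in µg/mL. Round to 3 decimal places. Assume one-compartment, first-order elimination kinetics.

Total dose = 26.9 × 65 = 1749 mg
C₀ = Dose / Vd = 1749 / 334 = 5.237 mg/L
k = ln2 / t½ = 0.693147 / 4.54 = 0.1527 h⁻¹
t / t½ = 22.70 / 4.54 = 5 half-lives
C = C₀ × (1/2)^5 = 5.237 × 0.03125 = 0.1637 mg/L
(0.1637 mg/L = 0.1637 µg/mL)

0.164 µg/mL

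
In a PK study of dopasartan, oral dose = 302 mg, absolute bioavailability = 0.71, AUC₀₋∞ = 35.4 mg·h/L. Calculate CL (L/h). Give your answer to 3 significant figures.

CL = F·Dose / AUC = 0.71 × 302 / 35.4 = 6.057 L/h

6.06 L/h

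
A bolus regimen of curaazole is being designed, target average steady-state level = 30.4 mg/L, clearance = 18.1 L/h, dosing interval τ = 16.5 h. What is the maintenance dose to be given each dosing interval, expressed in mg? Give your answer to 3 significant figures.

9080 mg

At steady state, Dose/τ = Css × CL.
Dose = Css × CL × τ = 30.4 × 18.10 × 16.5 = 9079 mg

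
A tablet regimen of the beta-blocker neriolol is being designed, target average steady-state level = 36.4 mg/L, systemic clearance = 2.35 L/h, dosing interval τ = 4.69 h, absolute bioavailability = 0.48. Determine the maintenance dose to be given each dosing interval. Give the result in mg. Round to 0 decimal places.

836 mg

At steady state, F × (Dose/τ) = Css × CL.
Dose = Css × CL × τ / F = 36.4 × 2.350 × 4.69 / 0.48 = 835.8 mg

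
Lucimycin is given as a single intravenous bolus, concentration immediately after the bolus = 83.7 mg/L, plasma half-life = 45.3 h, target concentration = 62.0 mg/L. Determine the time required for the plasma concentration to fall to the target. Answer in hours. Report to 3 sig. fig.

k = ln2 / t½ = 0.693147 / 45.3 = 0.01530 h⁻¹
t = ln(C₀ / C) / k = ln(83.70 / 62.0) / 0.01530
  = ln(1.350) / 0.01530 = 0.3001 / 0.01530 = 19.61 h

19.6 h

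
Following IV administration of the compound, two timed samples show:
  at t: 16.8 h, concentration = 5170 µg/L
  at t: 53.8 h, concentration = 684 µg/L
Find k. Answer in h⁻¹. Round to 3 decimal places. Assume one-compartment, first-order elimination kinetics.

0.055 h⁻¹

k = ln(C₁/C₂) / (t₂ − t₁) = ln(5170/684) / (53.8 − 16.8)
  = 2.023 / 37.00 = 0.05468 h⁻¹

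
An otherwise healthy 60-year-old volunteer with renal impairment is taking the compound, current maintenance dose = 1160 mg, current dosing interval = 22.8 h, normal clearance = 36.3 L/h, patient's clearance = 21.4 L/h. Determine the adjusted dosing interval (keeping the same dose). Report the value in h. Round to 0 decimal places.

39 h

To keep the same average steady-state level, dosing rate must scale with clearance.
CL ratio = 21.4 / 36.3 = 0.5895
New interval (same dose) = 22.8 / 0.5895 = 38.68 h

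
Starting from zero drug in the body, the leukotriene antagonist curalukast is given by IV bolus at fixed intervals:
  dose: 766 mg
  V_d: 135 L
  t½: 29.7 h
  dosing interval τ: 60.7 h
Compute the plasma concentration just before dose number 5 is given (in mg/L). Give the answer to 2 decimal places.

C₀ per dose = Dose / Vd = 766 / 135 = 5.674 mg/L
k = ln2 / t½ = 0.693147 / 29.7 = 0.02334 h⁻¹
Fraction remaining after one interval: r = e^(−kτ) = e^(−0.02334 × 60.7) = 0.2425
Before dose 5, 4 doses have been given (aged 1τ, 2τ, 3τ, 4τ).
C_trough = C₀ × (r + r² + … + r^4) = C₀ × r(1−r^4)/(1−r)
        = 5.674 × 0.2425 × (1 − 0.003458) / (1 − 0.2425) = 1.810 mg/L

1.81 mg/L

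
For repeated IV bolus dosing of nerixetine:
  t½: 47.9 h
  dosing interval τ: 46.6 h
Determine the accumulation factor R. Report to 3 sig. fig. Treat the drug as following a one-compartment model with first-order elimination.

2.04

k = ln2 / t½ = 0.693147 / 47.9 = 0.01447 h⁻¹
e^(−kτ) = e^(−0.01447 × 46.6) = 0.5095
Accumulation ratio R = 1 / (1 − e^(−kτ)) = 1 / (1 − 0.5095) = 2.039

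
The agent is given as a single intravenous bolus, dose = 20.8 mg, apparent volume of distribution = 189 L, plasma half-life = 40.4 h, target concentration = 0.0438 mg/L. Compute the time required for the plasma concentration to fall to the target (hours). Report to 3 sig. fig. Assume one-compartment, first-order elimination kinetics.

53.7 h

C₀ = Dose / Vd = 20.80 / 189 = 0.1101 mg/L
k = ln2 / t½ = 0.693147 / 40.4 = 0.01716 h⁻¹
t = ln(C₀ / C) / k = ln(0.1101 / 0.0438) / 0.01716
  = ln(2.514) / 0.01716 = 0.9219 / 0.01716 = 53.72 h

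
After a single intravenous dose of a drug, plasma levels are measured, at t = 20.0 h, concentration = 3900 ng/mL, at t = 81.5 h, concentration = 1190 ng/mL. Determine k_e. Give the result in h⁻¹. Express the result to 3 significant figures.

0.0193 h⁻¹

k = ln(C₁/C₂) / (t₂ − t₁) = ln(3900/1190) / (81.5 − 20.0)
  = 1.187 / 61.50 = 0.01930 h⁻¹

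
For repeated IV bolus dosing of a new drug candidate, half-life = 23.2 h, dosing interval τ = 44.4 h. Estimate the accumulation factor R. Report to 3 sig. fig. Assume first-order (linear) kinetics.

k = ln2 / t½ = 0.693147 / 23.2 = 0.02988 h⁻¹
e^(−kτ) = e^(−0.02988 × 44.4) = 0.2654
Accumulation ratio R = 1 / (1 − e^(−kτ)) = 1 / (1 − 0.2654) = 1.361

1.36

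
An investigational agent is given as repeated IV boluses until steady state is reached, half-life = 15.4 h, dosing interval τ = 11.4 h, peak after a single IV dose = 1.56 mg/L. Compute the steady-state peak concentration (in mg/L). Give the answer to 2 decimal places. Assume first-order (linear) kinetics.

3.89 mg/L

k = ln2 / t½ = 0.693147 / 15.4 = 0.04501 h⁻¹
e^(−kτ) = e^(−0.04501 × 11.4) = 0.5986
Accumulation ratio R = 1 / (1 − e^(−kτ)) = 1 / (1 − 0.5986) = 2.491
Steady-state peak = C₀ × R = 1.56 × 2.491 = 3.886 mg/L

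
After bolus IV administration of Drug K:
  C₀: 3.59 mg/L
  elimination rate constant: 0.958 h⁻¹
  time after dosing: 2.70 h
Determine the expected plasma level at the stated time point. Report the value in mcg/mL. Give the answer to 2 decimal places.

0.27 mcg/mL

C = C₀ · e^(−k·t) = 3.590 × e^(−0.9580 × 2.70)
  = 3.590 × 0.07528 = 0.2703 mg/L
(0.2703 mg/L = 0.2703 mcg/mL)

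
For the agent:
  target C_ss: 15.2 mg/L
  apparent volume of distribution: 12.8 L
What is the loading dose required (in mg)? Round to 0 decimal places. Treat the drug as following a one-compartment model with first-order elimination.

LD = Css × Vd = 15.2 × 12.8 = 194.6 mg

195 mg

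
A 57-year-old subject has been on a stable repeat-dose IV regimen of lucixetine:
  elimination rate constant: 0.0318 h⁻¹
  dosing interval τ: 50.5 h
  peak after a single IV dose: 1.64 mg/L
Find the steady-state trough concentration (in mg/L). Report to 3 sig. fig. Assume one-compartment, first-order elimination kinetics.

e^(−kτ) = e^(−0.03180 × 50.5) = 0.2007
Accumulation ratio R = 1 / (1 − e^(−kτ)) = 1 / (1 − 0.2007) = 1.251
Steady-state trough = C₀ × R × e^(−kτ) = 1.64 × 1.251 × 0.2007 = 0.4118 mg/L

0.412 mg/L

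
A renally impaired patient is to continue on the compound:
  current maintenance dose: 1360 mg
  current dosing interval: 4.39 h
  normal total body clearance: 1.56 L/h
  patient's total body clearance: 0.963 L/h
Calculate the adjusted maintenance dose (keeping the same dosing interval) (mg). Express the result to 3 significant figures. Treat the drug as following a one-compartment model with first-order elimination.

To keep the same average steady-state level, dosing rate must scale with clearance.
CL ratio = 0.963 / 1.56 = 0.6173
New dose (same interval) = 1360 × 0.6173 = 839.5 mg

840 mg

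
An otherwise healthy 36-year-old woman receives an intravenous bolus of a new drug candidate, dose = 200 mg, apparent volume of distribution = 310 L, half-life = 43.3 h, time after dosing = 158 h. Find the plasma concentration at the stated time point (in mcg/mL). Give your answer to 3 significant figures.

C₀ = Dose / Vd = 200.0 / 310 = 0.6452 mg/L
k = ln2 / t½ = 0.693147 / 43.3 = 0.01601 h⁻¹
C = C₀ · e^(−k·t) = 0.6452 × e^(−0.01601 × 158)
  = 0.6452 × 0.07969 = 0.05142 mg/L
(0.05142 mg/L = 0.05142 mcg/mL)

0.0514 mcg/mL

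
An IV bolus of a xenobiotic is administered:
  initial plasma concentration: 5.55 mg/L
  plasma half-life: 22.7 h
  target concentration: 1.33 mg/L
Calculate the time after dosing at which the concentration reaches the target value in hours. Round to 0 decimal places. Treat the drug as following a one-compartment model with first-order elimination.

k = ln2 / t½ = 0.693147 / 22.7 = 0.03054 h⁻¹
t = ln(C₀ / C) / k = ln(5.550 / 1.33) / 0.03054
  = ln(4.173) / 0.03054 = 1.429 / 0.03054 = 46.79 h

47 h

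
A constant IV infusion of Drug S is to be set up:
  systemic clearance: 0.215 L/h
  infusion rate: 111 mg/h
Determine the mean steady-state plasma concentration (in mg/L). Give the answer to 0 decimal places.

516 mg/L

At steady state Css = R₀ / CL = 111 / 0.2150 = 516.3 mg/L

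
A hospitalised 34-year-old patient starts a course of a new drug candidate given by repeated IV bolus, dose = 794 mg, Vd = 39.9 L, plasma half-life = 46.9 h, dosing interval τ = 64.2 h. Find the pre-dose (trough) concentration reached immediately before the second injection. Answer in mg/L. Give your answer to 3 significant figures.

7.71 mg/L

C₀ per dose = Dose / Vd = 794 / 39.9 = 19.90 mg/L
k = ln2 / t½ = 0.693147 / 46.9 = 0.01478 h⁻¹
Fraction remaining after one interval: r = e^(−kτ) = e^(−0.01478 × 64.2) = 0.3872
Before dose 2, 1 dose has been given (aged 1τ).
C_trough = C₀ × r = 19.90 × 0.3872 = 7.705 mg/L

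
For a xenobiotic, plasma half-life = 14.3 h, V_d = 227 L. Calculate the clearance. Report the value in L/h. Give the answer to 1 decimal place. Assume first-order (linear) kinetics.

k = ln2 / t½ = 0.693147 / 14.3 = 0.04847 h⁻¹
CL = k × Vd = 0.04847 × 227 = 11.00 L/h

11.0 L/h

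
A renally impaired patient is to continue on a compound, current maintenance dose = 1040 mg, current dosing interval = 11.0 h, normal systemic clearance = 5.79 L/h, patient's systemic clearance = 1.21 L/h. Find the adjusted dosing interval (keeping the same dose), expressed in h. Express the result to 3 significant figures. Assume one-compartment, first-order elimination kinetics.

52.6 h

To keep the same average steady-state level, dosing rate must scale with clearance.
CL ratio = 1.21 / 5.79 = 0.2090
New interval (same dose) = 11.0 / 0.2090 = 52.63 h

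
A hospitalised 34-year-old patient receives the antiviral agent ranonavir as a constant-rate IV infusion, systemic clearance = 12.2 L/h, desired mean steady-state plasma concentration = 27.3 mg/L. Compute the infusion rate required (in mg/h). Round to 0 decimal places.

333 mg/h

At steady state, infusion rate R₀ = Css × CL = 27.3 × 12.20 = 333.1 mg/h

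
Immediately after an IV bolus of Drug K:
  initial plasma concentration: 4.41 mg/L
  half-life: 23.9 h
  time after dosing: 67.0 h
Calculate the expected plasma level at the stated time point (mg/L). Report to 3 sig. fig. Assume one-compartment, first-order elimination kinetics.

0.632 mg/L

k = ln2 / t½ = 0.693147 / 23.9 = 0.02900 h⁻¹
C = C₀ · e^(−k·t) = 4.410 × e^(−0.02900 × 67.0)
  = 4.410 × 0.1433 = 0.6320 mg/L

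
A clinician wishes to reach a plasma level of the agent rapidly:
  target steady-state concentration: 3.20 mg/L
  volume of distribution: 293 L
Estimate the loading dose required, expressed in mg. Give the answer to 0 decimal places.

938 mg

LD = Css × Vd = 3.20 × 293 = 937.6 mg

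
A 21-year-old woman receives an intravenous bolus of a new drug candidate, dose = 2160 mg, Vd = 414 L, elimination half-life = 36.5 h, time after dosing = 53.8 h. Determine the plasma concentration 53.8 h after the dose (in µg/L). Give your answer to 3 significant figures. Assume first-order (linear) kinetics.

C₀ = Dose / Vd = 2160 / 414 = 5.217 mg/L
k = ln2 / t½ = 0.693147 / 36.5 = 0.01899 h⁻¹
C = C₀ · e^(−k·t) = 5.217 × e^(−0.01899 × 53.8)
  = 5.217 × 0.3600 = 1.878 mg/L
Convert: 1.878 mg/L × 1000 = 1878 µg/L

1880 µg/L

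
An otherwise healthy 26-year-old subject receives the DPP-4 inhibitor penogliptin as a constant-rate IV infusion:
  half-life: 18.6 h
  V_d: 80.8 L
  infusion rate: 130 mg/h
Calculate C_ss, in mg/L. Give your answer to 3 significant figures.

43.2 mg/L

k = ln2 / t½ = 0.693147 / 18.6 = 0.03727 h⁻¹
CL = k × Vd = 0.03727 × 80.8 = 3.011 L/h
At steady state Css = R₀ / CL = 130 / 3.011 = 43.18 mg/L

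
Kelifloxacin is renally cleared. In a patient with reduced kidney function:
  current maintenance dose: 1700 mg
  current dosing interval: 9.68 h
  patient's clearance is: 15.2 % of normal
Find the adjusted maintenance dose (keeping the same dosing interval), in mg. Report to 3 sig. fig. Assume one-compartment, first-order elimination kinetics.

To keep the same average steady-state level, dosing rate must scale with clearance.
CL ratio = 15.2 / 100 = 0.1520
New dose (same interval) = 1700 × 0.1520 = 258.4 mg

258 mg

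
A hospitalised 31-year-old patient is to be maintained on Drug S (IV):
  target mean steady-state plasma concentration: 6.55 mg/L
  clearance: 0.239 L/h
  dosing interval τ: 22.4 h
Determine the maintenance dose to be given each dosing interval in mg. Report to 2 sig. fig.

At steady state, Dose/τ = Css × CL.
Dose = Css × CL × τ = 6.55 × 0.2390 × 22.4 = 35.07 mg

35 mg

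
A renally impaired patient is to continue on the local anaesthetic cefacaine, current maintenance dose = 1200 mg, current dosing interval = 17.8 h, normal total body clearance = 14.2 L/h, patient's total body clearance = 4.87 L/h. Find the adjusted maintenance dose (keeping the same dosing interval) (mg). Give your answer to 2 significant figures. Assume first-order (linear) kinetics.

410 mg

To keep the same average steady-state level, dosing rate must scale with clearance.
CL ratio = 4.87 / 14.2 = 0.3430
New dose (same interval) = 1200 × 0.3430 = 411.6 mg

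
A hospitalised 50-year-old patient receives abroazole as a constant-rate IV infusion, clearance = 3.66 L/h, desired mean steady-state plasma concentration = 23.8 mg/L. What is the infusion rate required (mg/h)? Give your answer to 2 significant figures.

At steady state, infusion rate R₀ = Css × CL = 23.8 × 3.660 = 87.11 mg/h

87 mg/h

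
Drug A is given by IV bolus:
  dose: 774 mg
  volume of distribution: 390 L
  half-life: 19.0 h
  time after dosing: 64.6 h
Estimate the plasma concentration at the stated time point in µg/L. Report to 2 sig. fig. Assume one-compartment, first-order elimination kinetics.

C₀ = Dose / Vd = 774.0 / 390 = 1.985 mg/L
k = ln2 / t½ = 0.693147 / 19.0 = 0.03648 h⁻¹
C = C₀ · e^(−k·t) = 1.985 × e^(−0.03648 × 64.6)
  = 1.985 × 0.09474 = 0.1881 mg/L
Convert: 0.1881 mg/L × 1000 = 188.1 µg/L

190 µg/L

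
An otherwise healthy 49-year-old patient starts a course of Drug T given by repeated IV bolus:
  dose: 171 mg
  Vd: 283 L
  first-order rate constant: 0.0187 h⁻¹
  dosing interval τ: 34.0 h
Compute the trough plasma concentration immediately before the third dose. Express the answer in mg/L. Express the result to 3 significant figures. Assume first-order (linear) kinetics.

0.489 mg/L

C₀ per dose = Dose / Vd = 171 / 283 = 0.6042 mg/L
Fraction remaining after one interval: r = e^(−kτ) = e^(−0.01870 × 34.0) = 0.5295
Before dose 3, 2 doses have been given (aged 1τ, 2τ).
C_trough = C₀ × (r + r²) = 0.6042 × (0.5295 + 0.2804) = 0.4893 mg/L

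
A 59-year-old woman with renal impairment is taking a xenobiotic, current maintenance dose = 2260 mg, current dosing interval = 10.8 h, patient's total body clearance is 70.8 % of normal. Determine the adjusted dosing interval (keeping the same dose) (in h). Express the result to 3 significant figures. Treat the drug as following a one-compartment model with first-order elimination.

To keep the same average steady-state level, dosing rate must scale with clearance.
CL ratio = 70.8 / 100 = 0.7080
New interval (same dose) = 10.8 / 0.7080 = 15.25 h

15.3 h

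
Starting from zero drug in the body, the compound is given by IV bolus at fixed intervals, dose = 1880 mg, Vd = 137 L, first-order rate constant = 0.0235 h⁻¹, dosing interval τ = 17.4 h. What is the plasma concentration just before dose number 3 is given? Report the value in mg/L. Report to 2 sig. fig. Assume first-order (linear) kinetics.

C₀ per dose = Dose / Vd = 1880 / 137 = 13.72 mg/L
Fraction remaining after one interval: r = e^(−kτ) = e^(−0.02350 × 17.4) = 0.6644
Before dose 3, 2 doses have been given (aged 1τ, 2τ).
C_trough = C₀ × (r + r²) = 13.72 × (0.6644 + 0.4414) = 15.17 mg/L

15 mg/L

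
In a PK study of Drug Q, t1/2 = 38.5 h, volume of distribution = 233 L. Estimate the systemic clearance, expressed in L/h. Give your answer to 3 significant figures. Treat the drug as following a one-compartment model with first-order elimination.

k = ln2 / t½ = 0.693147 / 38.5 = 0.01800 h⁻¹
CL = k × Vd = 0.01800 × 233 = 4.194 L/h

4.19 L/h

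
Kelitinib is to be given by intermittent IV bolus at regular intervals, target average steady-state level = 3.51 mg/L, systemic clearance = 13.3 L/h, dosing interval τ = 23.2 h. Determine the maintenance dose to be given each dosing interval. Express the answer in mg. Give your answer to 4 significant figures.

At steady state, Dose/τ = Css × CL.
Dose = Css × CL × τ = 3.51 × 13.30 × 23.2 = 1083 mg

1083 mg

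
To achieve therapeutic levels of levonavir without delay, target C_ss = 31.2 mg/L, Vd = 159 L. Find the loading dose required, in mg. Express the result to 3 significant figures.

4960 mg

LD = Css × Vd = 31.2 × 159 = 4961 mg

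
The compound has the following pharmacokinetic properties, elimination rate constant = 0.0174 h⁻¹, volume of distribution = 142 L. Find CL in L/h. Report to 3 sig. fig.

CL = k × Vd = 0.0174 × 142 = 2.471 L/h

2.47 L/h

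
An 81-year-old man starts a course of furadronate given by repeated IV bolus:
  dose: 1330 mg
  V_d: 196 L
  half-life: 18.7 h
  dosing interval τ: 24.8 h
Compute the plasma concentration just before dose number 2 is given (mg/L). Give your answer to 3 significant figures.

2.71 mg/L

C₀ per dose = Dose / Vd = 1330 / 196 = 6.786 mg/L
k = ln2 / t½ = 0.693147 / 18.7 = 0.03707 h⁻¹
Fraction remaining after one interval: r = e^(−kτ) = e^(−0.03707 × 24.8) = 0.3988
Before dose 2, 1 dose has been given (aged 1τ).
C_trough = C₀ × r = 6.786 × 0.3988 = 2.706 mg/L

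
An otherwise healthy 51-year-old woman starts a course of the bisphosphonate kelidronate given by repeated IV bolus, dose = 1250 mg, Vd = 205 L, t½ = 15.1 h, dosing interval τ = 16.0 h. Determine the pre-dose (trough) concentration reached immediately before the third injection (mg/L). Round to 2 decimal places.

C₀ per dose = Dose / Vd = 1250 / 205 = 6.098 mg/L
k = ln2 / t½ = 0.693147 / 15.1 = 0.04590 h⁻¹
Fraction remaining after one interval: r = e^(−kτ) = e^(−0.04590 × 16.0) = 0.4798
Before dose 3, 2 doses have been given (aged 1τ, 2τ).
C_trough = C₀ × (r + r²) = 6.098 × (0.4798 + 0.2302) = 4.330 mg/L

4.33 mg/L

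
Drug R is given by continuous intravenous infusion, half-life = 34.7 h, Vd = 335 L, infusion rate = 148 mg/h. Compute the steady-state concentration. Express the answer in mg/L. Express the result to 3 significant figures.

22.1 mg/L

k = ln2 / t½ = 0.693147 / 34.7 = 0.01998 h⁻¹
CL = k × Vd = 0.01998 × 335 = 6.693 L/h
At steady state Css = R₀ / CL = 148 / 6.693 = 22.11 mg/L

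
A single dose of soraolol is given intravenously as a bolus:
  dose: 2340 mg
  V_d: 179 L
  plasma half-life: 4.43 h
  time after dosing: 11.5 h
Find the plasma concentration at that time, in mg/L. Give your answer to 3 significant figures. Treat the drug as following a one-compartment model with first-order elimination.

C₀ = Dose / Vd = 2340 / 179 = 13.07 mg/L
k = ln2 / t½ = 0.693147 / 4.43 = 0.1565 h⁻¹
C = C₀ · e^(−k·t) = 13.07 × e^(−0.1565 × 11.5)
  = 13.07 × 0.1653 = 2.160 mg/L

2.16 mg/L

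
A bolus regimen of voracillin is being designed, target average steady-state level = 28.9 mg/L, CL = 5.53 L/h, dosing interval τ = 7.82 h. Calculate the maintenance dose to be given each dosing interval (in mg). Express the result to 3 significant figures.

At steady state, Dose/τ = Css × CL.
Dose = Css × CL × τ = 28.9 × 5.530 × 7.82 = 1250 mg

1250 mg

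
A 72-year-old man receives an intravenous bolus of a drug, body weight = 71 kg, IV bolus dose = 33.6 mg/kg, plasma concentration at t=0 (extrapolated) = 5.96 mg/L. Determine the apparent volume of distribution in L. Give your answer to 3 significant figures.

Dose = 33.6 × 71 = 2386 mg
Vd = Dose / C₀ = 2386 / 5.96 = 400.3 L

400 L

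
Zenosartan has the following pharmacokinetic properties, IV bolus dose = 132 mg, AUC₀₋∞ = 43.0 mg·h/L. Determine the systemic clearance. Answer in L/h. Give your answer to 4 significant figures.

3.070 L/h

CL = Dose / AUC = 132 / 43.0 = 3.070 L/h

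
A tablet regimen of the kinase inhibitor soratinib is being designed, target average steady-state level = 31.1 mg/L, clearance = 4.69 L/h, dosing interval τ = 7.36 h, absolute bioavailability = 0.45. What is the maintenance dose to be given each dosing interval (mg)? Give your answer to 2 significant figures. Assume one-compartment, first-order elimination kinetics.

2400 mg

At steady state, F × (Dose/τ) = Css × CL.
Dose = Css × CL × τ / F = 31.1 × 4.690 × 7.36 / 0.45 = 2386 mg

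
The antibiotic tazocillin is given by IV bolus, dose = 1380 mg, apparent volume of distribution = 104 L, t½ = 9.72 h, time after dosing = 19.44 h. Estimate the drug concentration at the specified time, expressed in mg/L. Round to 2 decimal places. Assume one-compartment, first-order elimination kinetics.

C₀ = Dose / Vd = 1380 / 104 = 13.27 mg/L
k = ln2 / t½ = 0.693147 / 9.72 = 0.07131 h⁻¹
t / t½ = 19.44 / 9.72 = 2 half-lives
C = C₀ × (1/2)^2 = 13.27 × 0.2500 = 3.318 mg/L

3.32 mg/L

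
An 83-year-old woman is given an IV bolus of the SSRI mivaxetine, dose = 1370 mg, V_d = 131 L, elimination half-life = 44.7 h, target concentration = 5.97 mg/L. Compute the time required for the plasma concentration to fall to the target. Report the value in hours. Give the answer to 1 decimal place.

C₀ = Dose / Vd = 1370 / 131 = 10.46 mg/L
k = ln2 / t½ = 0.693147 / 44.7 = 0.01551 h⁻¹
t = ln(C₀ / C) / k = ln(10.46 / 5.97) / 0.01551
  = ln(1.752) / 0.01551 = 0.5608 / 0.01551 = 36.16 h

36.2 h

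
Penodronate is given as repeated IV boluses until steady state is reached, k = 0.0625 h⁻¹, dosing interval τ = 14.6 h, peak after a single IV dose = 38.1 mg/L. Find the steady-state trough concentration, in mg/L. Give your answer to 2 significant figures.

26 mg/L

e^(−kτ) = e^(−0.06250 × 14.6) = 0.4015
Accumulation ratio R = 1 / (1 − e^(−kτ)) = 1 / (1 − 0.4015) = 1.671
Steady-state trough = C₀ × R × e^(−kτ) = 38.1 × 1.671 × 0.4015 = 25.56 mg/L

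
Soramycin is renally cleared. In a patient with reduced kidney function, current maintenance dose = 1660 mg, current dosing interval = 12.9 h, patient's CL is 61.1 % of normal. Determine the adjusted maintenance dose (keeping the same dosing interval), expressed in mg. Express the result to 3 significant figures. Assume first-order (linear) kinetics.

To keep the same average steady-state level, dosing rate must scale with clearance.
CL ratio = 61.1 / 100 = 0.6110
New dose (same interval) = 1660 × 0.6110 = 1014 mg

1010 mg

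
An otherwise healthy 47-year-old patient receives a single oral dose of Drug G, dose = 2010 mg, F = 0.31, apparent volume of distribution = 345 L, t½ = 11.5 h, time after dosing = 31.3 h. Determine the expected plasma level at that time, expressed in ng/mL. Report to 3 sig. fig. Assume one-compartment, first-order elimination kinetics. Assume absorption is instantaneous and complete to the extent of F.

Amount reaching circulation = F × Dose = 0.31 × 2010 = 623.1 mg
C₀ = F·Dose / Vd = 623.1 / 345 = 1.806 mg/L
k = ln2 / t½ = 0.693147 / 11.5 = 0.06027 h⁻¹
C = C₀ · e^(−k·t) = 1.806 × e^(−0.06027 × 31.3)
  = 1.806 × 0.1516 = 0.2738 mg/L
Convert: 0.2738 mg/L × 1000 = 273.8 ng/mL

274 ng/mL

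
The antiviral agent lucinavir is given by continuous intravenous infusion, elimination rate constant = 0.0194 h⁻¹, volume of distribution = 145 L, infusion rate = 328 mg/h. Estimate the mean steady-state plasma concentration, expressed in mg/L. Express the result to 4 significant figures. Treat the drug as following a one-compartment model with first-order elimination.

CL = k × Vd = 0.01940 × 145 = 2.813 L/h
At steady state Css = R₀ / CL = 328 / 2.813 = 116.6 mg/L

116.6 mg/L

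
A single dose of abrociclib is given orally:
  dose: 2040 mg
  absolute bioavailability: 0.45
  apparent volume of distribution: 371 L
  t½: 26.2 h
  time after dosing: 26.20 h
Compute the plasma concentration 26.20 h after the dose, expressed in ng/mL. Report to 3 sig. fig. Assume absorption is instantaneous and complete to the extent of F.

1240 ng/mL

Amount reaching circulation = F × Dose = 0.45 × 2040 = 918.0 mg
C₀ = F·Dose / Vd = 918.0 / 371 = 2.474 mg/L
k = ln2 / t½ = 0.693147 / 26.2 = 0.02646 h⁻¹
t / t½ = 26.20 / 26.2 = 1 half-lives
C = C₀ × (1/2)^1 = 2.474 × 0.5000 = 1.237 mg/L
Convert: 1.237 mg/L × 1000 = 1237 ng/mL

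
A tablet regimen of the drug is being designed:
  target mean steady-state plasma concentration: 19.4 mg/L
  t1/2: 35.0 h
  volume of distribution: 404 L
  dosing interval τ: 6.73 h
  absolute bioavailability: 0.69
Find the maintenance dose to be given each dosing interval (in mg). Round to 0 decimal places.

1514 mg

k = ln2 / t½ = 0.693147 / 35.0 = 0.01980 h⁻¹
CL = k × Vd = 0.01980 × 404 = 7.999 L/h
At steady state, F × (Dose/τ) = Css × CL.
Dose = Css × CL × τ / F = 19.4 × 7.999 × 6.73 / 0.69 = 1514 mg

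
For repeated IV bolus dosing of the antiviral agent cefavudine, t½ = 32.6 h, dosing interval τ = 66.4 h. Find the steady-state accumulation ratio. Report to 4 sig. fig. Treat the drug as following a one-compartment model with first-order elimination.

1.322

k = ln2 / t½ = 0.693147 / 32.6 = 0.02126 h⁻¹
e^(−kτ) = e^(−0.02126 × 66.4) = 0.2437
Accumulation ratio R = 1 / (1 − e^(−kτ)) = 1 / (1 − 0.2437) = 1.322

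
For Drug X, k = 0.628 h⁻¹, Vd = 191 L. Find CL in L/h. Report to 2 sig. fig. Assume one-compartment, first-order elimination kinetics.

CL = k × Vd = 0.628 × 191 = 119.9 L/h

120 L/h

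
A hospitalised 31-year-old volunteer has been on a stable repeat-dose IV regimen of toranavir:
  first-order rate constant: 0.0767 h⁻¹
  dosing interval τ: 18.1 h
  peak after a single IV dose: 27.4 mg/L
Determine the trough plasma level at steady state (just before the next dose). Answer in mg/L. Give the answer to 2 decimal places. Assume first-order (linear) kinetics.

9.11 mg/L

e^(−kτ) = e^(−0.07670 × 18.1) = 0.2495
Accumulation ratio R = 1 / (1 − e^(−kτ)) = 1 / (1 − 0.2495) = 1.332
Steady-state trough = C₀ × R × e^(−kτ) = 27.4 × 1.332 × 0.2495 = 9.106 mg/L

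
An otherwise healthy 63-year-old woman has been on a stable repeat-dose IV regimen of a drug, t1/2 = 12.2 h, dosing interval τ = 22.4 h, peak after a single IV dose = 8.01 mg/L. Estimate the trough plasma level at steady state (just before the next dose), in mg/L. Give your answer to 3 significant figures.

3.12 mg/L

k = ln2 / t½ = 0.693147 / 12.2 = 0.05682 h⁻¹
e^(−kτ) = e^(−0.05682 × 22.4) = 0.2801
Accumulation ratio R = 1 / (1 − e^(−kτ)) = 1 / (1 − 0.2801) = 1.389
Steady-state trough = C₀ × R × e^(−kτ) = 8.01 × 1.389 × 0.2801 = 3.116 mg/L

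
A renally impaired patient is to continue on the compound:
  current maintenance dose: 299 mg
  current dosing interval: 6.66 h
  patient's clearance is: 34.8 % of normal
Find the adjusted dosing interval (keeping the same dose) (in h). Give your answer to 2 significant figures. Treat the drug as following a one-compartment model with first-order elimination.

19 h

To keep the same average steady-state level, dosing rate must scale with clearance.
CL ratio = 34.8 / 100 = 0.3480
New interval (same dose) = 6.66 / 0.3480 = 19.14 h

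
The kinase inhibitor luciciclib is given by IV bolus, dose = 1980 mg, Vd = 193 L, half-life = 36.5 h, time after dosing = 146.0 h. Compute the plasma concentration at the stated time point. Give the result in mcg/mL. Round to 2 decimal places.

0.64 mcg/mL

C₀ = Dose / Vd = 1980 / 193 = 10.26 mg/L
k = ln2 / t½ = 0.693147 / 36.5 = 0.01899 h⁻¹
t / t½ = 146.0 / 36.5 = 4 half-lives
C = C₀ × (1/2)^4 = 10.26 × 0.06250 = 0.6413 mg/L
(0.6413 mg/L = 0.6413 mcg/mL)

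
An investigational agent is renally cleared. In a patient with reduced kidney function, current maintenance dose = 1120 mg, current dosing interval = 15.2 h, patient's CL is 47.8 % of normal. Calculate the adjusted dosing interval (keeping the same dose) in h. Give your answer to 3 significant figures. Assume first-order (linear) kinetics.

31.8 h

To keep the same average steady-state level, dosing rate must scale with clearance.
CL ratio = 47.8 / 100 = 0.4780
New interval (same dose) = 15.2 / 0.4780 = 31.80 h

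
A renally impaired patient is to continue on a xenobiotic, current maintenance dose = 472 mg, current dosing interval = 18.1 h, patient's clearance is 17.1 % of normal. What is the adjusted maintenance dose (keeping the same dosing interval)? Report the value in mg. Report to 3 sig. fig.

80.7 mg

To keep the same average steady-state level, dosing rate must scale with clearance.
CL ratio = 17.1 / 100 = 0.1710
New dose (same interval) = 472 × 0.1710 = 80.71 mg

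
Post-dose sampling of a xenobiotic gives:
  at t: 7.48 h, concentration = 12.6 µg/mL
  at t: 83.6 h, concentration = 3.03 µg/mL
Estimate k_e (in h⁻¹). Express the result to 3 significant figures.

k = ln(C₁/C₂) / (t₂ − t₁) = ln(12.6/3.03) / (83.6 − 7.48)
  = 1.425 / 76.12 = 0.01872 h⁻¹

0.0187 h⁻¹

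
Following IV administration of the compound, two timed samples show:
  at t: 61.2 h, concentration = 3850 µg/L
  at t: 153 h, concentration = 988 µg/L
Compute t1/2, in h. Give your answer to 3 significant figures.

k = ln(C₁/C₂) / (t₂ − t₁) = ln(3850/988) / (153 − 61.2)
  = 1.360 / 91.80 = 0.01481 h⁻¹
t½ = ln2 / k = 0.693147 / 0.01481 = 46.80 h

46.8 h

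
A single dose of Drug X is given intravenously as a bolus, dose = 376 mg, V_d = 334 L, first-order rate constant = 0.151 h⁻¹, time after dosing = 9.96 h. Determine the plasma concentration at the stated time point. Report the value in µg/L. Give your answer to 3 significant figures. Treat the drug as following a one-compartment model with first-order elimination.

250 µg/L

C₀ = Dose / Vd = 376.0 / 334 = 1.126 mg/L
C = C₀ · e^(−k·t) = 1.126 × e^(−0.1510 × 9.96)
  = 1.126 × 0.2222 = 0.2502 mg/L
Convert: 0.2502 mg/L × 1000 = 250.2 µg/L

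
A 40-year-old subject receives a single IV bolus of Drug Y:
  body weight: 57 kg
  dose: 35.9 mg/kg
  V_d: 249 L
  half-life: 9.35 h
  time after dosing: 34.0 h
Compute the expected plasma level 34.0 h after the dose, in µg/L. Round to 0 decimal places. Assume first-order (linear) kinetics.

Total dose = 35.9 × 57 = 2046 mg
C₀ = Dose / Vd = 2046 / 249 = 8.217 mg/L
k = ln2 / t½ = 0.693147 / 9.35 = 0.07413 h⁻¹
C = C₀ · e^(−k·t) = 8.217 × e^(−0.07413 × 34.0)
  = 8.217 × 0.08043 = 0.6609 mg/L
Convert: 0.6609 mg/L × 1000 = 660.9 µg/L

661 µg/L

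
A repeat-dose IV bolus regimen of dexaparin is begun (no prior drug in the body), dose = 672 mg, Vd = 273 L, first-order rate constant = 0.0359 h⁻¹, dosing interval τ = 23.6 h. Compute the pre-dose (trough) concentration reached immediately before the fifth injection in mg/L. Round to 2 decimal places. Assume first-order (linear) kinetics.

1.78 mg/L

C₀ per dose = Dose / Vd = 672 / 273 = 2.462 mg/L
Fraction remaining after one interval: r = e^(−kτ) = e^(−0.03590 × 23.6) = 0.4286
Before dose 5, 4 doses have been given (aged 1τ, 2τ, 3τ, 4τ).
C_trough = C₀ × (r + r² + … + r^4) = C₀ × r(1−r^4)/(1−r)
        = 2.462 × 0.4286 × (1 − 0.03374) / (1 − 0.4286) = 1.784 mg/L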